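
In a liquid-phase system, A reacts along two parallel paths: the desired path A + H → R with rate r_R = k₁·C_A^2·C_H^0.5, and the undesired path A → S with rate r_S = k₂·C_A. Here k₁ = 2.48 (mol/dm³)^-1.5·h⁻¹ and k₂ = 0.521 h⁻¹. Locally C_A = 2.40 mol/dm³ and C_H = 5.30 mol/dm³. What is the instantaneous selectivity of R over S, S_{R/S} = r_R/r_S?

26.3

S_{R/S} = r_R/r_S = (k₁·C_A^2·C_H^0.5)/(k₂·C_A) = (k₁/k₂)·C_A·C_H^0.5.
= (2.48×2.400^2×5.300^0.5) / (0.521×2.400) = 32.89/1.250 = 26.3.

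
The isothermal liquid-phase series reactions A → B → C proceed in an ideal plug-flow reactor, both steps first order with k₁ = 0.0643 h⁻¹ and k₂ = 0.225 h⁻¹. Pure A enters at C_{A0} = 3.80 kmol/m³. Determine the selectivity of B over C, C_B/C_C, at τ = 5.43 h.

1.26

Solving the coupled first-order balances gives C_B(τ) = [k₁/(k₂−k₁)]·C_{A0}·(e^(−k₁τ) − e^(−k₂τ)).
e^(−k₁τ) = e^(−0.0643×5.43) = e^(−0.3491) = 0.7053; e^(−k₂τ) = e^(−1.222) = 0.2947.
C_B = 0.0643×3.80/(0.225−0.0643) × (0.7053−0.2947) = 1.520×0.4106 = 0.6243 kmol/m³.
C_A = C_{A0}e^(−k₁τ) = 2.680 kmol/m³, so C_C = C_{A0}−C_A−C_B = 0.4956 kmol/m³; C_B/C_C = 1.26.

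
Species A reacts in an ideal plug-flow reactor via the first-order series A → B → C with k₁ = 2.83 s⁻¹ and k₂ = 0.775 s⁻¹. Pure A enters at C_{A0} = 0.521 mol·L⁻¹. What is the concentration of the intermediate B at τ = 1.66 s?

0.192 mol·L⁻¹

The intermediate concentration in a first-order A→B→C sequence is C_B = k₁C_{A0}(e^(−k₁τ) − e^(−k₂τ))/(k₂−k₁).
e^(−k₁τ) = e^(−2.83×1.66) = e^(−4.698) = 0.009115; e^(−k₂τ) = e^(−1.286) = 0.2762.
C_B = 2.83×0.521/(0.775−2.83) × (0.009115−0.2762) = (-0.7175)×(-0.2671) = 0.1917 mol·L⁻¹.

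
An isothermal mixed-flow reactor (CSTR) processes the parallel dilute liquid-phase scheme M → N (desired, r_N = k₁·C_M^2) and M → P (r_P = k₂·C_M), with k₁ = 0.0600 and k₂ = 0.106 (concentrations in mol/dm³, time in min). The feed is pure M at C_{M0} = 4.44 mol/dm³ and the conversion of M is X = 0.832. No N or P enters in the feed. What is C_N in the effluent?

Exit C_M = C_{M0}(1−X) = 4.44×0.168 = 0.7459 mol/dm³.
Rates in a CSTR are evaluated at the outlet concentration: r_N = 0.0600×0.7459^2 = 0.03338, r_P = 0.106×0.7459 = 0.07907.
Fraction of consumed M going to N: r_N/(r_N+r_P) = 0.2969.
C_N = 0.2969·C_{M0}·X = 0.2969×4.44×0.832 = 1.10 mol/dm³.

1.10 mol/dm³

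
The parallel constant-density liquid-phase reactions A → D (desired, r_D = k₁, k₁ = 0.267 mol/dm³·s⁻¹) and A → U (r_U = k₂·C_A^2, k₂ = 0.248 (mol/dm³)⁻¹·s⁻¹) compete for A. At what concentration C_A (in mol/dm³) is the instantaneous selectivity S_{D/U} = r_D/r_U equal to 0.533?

1.42 mol/dm³

S_{D/U} = (k₁/k₂)·C_A^-2 ⇒ C_A = (S·k₂/k₁)^(-0.5).
= (0.533×0.248/0.267)^(-0.5) = (0.4951)^(-0.5) = 1.42 mol/dm³.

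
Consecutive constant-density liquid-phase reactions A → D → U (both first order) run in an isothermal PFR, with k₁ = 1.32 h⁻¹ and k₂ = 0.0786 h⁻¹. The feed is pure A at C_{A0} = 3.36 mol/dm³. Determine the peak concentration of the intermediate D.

At the optimum, C_{D,max}/C_{A0} = (k₁/k₂)^[k₂/(k₂−k₁)].
= (1.32/0.0786)^(0.0786/(0.0786−1.32)) = (16.79)^(-0.06332) = 0.8364.
C_{D,max} = 0.8364×3.36 = 2.81 mol/dm³.

2.81 mol/dm³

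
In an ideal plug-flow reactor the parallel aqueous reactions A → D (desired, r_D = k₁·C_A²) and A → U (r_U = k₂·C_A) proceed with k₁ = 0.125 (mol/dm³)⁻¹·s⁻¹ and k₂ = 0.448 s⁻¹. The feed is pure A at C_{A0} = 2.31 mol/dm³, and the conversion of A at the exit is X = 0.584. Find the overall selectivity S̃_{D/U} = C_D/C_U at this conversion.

C_A = C_{A0}(1−X) = 0.9610 mol/dm³.
Along a PFR/batch, dC_U/dC_A = −r_U/(r_D+r_U) = −k₂/(k₂+k₁·C_A).
Integrating from C_{A0} to C_A: C_U = (0.448/0.125)·ln[(0.448+0.125·2.31)/(0.448+0.125·0.961)] = 3.584·ln(0.7368/0.5681) = 0.9315 mol/dm³.
Then C_D = (C_{A0}−C_A) − C_U = 1.349 − 0.9315 = 0.4175 mol/dm³.
S̃_{D/U} = C_D/C_U = 0.4175/0.9315 = 0.448.

0.448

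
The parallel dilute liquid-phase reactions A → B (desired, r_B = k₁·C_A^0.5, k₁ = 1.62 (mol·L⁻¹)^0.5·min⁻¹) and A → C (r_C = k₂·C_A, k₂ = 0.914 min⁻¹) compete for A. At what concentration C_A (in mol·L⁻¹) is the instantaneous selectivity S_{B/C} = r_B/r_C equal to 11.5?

S_{B/C} = (k₁/k₂)·C_A^-0.5 ⇒ C_A = (S·k₂/k₁)^(-2).
= (11.5×0.914/1.62)^(-2) = (6.488)^(-2) = 0.0238 mol·L⁻¹.

0.0238 mol·L⁻¹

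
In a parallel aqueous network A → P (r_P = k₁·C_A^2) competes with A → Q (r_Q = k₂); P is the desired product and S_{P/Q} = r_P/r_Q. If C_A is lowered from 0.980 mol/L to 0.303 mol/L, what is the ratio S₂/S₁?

S_{P/Q} = (k₁/k₂)·C_A^2, so S₂/S₁ = (C_{A,2}/C_{A,1})^2.
= (0.303/0.980)^2 = (0.3092)^2 = 0.0956.

0.0956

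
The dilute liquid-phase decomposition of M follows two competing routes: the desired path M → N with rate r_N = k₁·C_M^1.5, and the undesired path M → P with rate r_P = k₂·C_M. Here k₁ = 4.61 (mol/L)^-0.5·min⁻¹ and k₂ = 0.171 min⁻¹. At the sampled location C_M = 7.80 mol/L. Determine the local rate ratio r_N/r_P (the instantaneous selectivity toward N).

S_{N/P} = r_N/r_P = (k₁·C_M^1.5)/(k₂·C_M) = (k₁/k₂)·C_M^0.5.
= (4.61×7.800^1.5) / (0.171×7.800) = 100.4/1.334 = 75.3.

75.3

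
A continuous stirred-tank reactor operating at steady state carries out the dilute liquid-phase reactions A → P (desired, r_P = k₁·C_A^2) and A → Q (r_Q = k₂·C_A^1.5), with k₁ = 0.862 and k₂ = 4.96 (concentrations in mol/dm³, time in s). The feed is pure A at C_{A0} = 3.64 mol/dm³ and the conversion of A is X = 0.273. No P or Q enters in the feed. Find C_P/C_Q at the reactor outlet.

0.283

Exit C_A = C_{A0}(1−X) = 3.64×0.727 = 2.646 mol/dm³.
In a CSTR the entire volume is at exit conditions, so r_P = 0.862×2.646^2 = 6.036 and r_Q = 4.96×2.646^1.5 = 21.35.
Overall selectivity = C_P/C_Q = r_Pτ/(r_Qτ) = r_P/r_Q = 0.283.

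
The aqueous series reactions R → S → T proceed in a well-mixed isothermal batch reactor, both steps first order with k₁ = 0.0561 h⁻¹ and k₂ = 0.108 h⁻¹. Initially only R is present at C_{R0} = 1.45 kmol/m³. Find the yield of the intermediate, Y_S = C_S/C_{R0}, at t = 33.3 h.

0.137

For first-order series with pure R initially, C_S(t) = k₁C_{R0}/(k₂−k₁)·(e^(−k₁t) − e^(−k₂t)).
e^(−k₁t) = e^(−0.0561×33.3) = e^(−1.868) = 0.1544; e^(−k₂t) = e^(−3.596) = 0.02742.
C_S = 0.0561×1.45/(0.108−0.0561) × (0.1544−0.02742) = 1.567×0.1270 = 0.1990 kmol/m³.
Y_S = C_S/C_{R0} = 0.1990/1.45 = 0.137.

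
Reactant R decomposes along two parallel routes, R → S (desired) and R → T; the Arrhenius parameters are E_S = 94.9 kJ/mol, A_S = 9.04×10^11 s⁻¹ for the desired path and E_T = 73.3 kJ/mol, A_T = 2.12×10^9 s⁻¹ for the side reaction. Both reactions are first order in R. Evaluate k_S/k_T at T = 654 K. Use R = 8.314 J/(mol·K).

8.03

k_S/k_T = (A_S/A_T)·exp[−(E_S−E_T)/(RT)] = (A_S/A_T)·exp[(E_T−E_S)/(RT)].
(E_T−E_S)/(RT) = (73.3−94.9)×10³/(8.314×654) = -21600/5437 = -3.973.
k_S/k_T = (9.04×10^11/2.12×10^9)·exp(-3.973) = 426.4 × 0.01883 = 8.03.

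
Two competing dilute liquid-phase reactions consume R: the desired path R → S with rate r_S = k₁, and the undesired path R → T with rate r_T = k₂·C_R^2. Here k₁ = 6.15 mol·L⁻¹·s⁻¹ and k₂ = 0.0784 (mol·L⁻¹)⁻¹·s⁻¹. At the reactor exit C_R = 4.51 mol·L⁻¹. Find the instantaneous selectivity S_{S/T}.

S_{S/T} = r_S/r_T = (k₁)/(k₂·C_R^2) = (k₁/k₂)·C_R^-2.
= (6.15) / (0.0784×4.510^2) = 6.150/1.595 = 3.86.
The undesired path is higher order in R, so low C_R (CSTR or dilute feed) favours S.

3.86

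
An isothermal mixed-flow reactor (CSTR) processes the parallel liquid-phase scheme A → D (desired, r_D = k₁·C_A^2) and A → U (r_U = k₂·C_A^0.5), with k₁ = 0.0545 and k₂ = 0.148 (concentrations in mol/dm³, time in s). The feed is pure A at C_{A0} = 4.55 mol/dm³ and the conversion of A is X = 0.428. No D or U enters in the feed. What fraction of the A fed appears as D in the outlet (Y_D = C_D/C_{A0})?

Exit C_A = C_{A0}(1−X) = 4.55×0.572 = 2.603 mol/dm³.
In a CSTR the entire volume is at exit conditions, so r_D = 0.0545×2.603^2 = 0.3692 and r_U = 0.148×2.603^0.5 = 0.2388.
Fraction of consumed A going to D: r_D/(r_D+r_U) = 0.6072.
C_D = 0.6072·C_{A0}·X = 0.6072×4.55×0.428 = 1.18 mol/dm³; Y_D = C_D/C_{A0} = 0.260.

0.260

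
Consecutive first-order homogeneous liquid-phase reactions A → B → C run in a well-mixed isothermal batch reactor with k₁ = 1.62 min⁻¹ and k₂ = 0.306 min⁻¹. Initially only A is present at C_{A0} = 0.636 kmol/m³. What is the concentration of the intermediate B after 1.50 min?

For first-order series with pure A initially, C_B(t) = k₁C_{A0}/(k₂−k₁)·(e^(−k₁t) − e^(−k₂t)).
e^(−k₁t) = e^(−1.62×1.50) = e^(−2.430) = 0.08804; e^(−k₂t) = e^(−0.4590) = 0.6319.
C_B = 1.62×0.636/(0.306−1.62) × (0.08804−0.6319) = (-0.7841)×(-0.5439) = 0.4265 kmol/m³.

0.426 kmol/m³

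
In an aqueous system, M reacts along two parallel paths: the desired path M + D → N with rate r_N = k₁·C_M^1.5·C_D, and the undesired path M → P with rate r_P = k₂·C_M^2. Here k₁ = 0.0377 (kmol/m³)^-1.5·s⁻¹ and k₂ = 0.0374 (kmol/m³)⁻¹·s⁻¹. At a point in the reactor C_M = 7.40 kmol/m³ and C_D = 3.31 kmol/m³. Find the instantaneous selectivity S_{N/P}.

1.23

S_{N/P} = r_N/r_P = (k₁·C_M^1.5·C_D)/(k₂·C_M^2) = (k₁/k₂)·C_M^-0.5·C_D.
= (0.0377×7.400^1.5×3.310) / (0.0374×7.400^2) = 2.512/2.048 = 1.23.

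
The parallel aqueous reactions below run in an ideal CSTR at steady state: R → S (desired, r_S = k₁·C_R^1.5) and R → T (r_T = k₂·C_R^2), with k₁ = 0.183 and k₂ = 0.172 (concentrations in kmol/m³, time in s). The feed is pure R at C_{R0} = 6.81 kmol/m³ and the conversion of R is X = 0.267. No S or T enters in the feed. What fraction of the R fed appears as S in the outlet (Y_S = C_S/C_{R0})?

0.0861

Exit C_R = C_{R0}(1−X) = 6.81×0.733 = 4.992 kmol/m³.
In a CSTR the entire volume is at exit conditions, so r_S = 0.183×4.992^1.5 = 2.041 and r_T = 0.172×4.992^2 = 4.286.
Fraction of consumed R going to S: r_S/(r_S+r_T) = 0.3226.
C_S = 0.3226·C_{R0}·X = 0.3226×6.81×0.267 = 0.587 kmol/m³; Y_S = C_S/C_{R0} = 0.0861.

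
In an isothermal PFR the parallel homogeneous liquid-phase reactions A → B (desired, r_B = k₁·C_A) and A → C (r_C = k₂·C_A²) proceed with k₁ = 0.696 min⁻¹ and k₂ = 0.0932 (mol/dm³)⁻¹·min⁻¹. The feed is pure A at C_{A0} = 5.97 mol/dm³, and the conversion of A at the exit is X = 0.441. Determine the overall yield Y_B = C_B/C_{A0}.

0.273

C_A = C_{A0}(1−X) = 3.337 mol/dm³.
Along a PFR/batch, dC_B/dC_A = −r_B/(r_B+r_C) = −k₁/(k₁+k₂·C_A).
Integrating from C_{A0} to C_A: C_B = (0.696/0.0932)·ln[(0.696+0.0932·5.97)/(0.696+0.0932·3.34)] = 7.468·ln(1.252/1.007) = 1.628 mol/dm³.
Y_B = C_B/C_{A0} = 1.628/5.97 = 0.273.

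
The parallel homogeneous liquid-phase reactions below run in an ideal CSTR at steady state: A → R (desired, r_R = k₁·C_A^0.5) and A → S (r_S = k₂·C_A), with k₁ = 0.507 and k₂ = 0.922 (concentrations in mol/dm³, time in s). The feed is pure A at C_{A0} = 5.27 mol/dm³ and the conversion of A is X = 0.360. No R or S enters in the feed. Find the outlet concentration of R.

Exit C_A = C_{A0}(1−X) = 5.27×0.640 = 3.373 mol/dm³.
In a CSTR the entire volume is at exit conditions, so r_R = 0.507×3.373^0.5 = 0.9311 and r_S = 0.922×3.373 = 3.110.
Fraction of consumed A going to R: r_R/(r_R+r_S) = 0.2304.
C_R = 0.2304·C_{A0}·X = 0.2304×5.27×0.360 = 0.437 mol/dm³.

0.437 mol/dm³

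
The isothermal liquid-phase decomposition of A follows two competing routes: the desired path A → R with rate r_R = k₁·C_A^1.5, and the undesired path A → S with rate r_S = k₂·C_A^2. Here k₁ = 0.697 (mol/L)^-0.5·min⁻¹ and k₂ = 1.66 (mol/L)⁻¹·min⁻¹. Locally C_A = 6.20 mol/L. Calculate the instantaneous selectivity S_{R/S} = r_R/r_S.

0.169

S_{R/S} = r_R/r_S = (k₁·C_A^1.5)/(k₂·C_A^2) = (k₁/k₂)·C_A^-0.5.
= (0.697×6.200^1.5) / (1.66×6.200^2) = 10.76/63.81 = 0.169.
The undesired path is higher order in A, so low C_A (CSTR or dilute feed) favours R.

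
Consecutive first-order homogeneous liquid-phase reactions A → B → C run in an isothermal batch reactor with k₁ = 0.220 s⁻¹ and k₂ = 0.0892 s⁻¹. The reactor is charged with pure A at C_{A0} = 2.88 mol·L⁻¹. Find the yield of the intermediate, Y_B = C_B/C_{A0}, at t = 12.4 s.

For first-order series with pure A initially, C_B(t) = k₁C_{A0}/(k₂−k₁)·(e^(−k₁t) − e^(−k₂t)).
e^(−k₁t) = e^(−0.220×12.4) = e^(−2.728) = 0.06535; e^(−k₂t) = e^(−1.106) = 0.3309.
C_B = 0.220×2.88/(0.0892−0.220) × (0.06535−0.3309) = (-4.844)×(-0.2655) = 1.286 mol·L⁻¹.
Y_B = C_B/C_{A0} = 1.286/2.88 = 0.447.

0.447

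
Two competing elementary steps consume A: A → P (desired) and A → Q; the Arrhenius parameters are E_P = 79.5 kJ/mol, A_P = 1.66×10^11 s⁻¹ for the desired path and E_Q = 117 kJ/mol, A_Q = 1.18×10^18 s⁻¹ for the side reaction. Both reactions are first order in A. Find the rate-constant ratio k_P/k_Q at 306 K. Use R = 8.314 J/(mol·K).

k_P/k_Q = (A_P/A_Q)·exp[−(E_P−E_Q)/(RT)] = (A_P/A_Q)·exp[(E_Q−E_P)/(RT)].
(E_Q−E_P)/(RT) = (117−79.5)×10³/(8.314×306) = 37500/2544 = 14.74.
k_P/k_Q = (1.66×10^11/1.18×10^18)·exp(14.74) = 1.407×10^-7 × 2.521×10^6 = 0.355.
Since E_P < E_Q, lowering the temperature improves selectivity toward P.

0.355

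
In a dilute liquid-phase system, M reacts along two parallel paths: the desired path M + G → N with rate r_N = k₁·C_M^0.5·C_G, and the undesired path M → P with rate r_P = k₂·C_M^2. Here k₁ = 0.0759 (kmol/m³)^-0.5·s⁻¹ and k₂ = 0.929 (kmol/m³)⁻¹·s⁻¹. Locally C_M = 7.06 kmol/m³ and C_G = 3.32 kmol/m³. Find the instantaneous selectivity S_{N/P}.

S_{N/P} = r_N/r_P = (k₁·C_M^0.5·C_G)/(k₂·C_M^2) = (k₁/k₂)·C_M^-1.5·C_G.
= (0.0759×7.060^0.5×3.320) / (0.929×7.060^2) = 0.6695/46.30 = 0.0145.

0.0145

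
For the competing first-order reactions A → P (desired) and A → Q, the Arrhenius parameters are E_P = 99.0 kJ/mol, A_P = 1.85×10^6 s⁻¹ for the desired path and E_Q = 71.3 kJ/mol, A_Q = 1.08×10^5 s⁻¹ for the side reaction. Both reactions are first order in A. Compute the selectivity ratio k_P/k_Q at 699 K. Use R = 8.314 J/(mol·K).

Since both paths have the same order in A, the concentration cancels and S_{P/Q} = k_P/k_Q = (A_P/A_Q)·exp[(E_Q−E_P)/(RT)].
(E_Q−E_P)/(RT) = (71.3−99.0)×10³/(8.314×699) = -27700/5811 = -4.766.
k_P/k_Q = (1.85×10^6/1.08×10^5)·exp(-4.766) = 17.13 × 0.008511 = 0.146.

0.146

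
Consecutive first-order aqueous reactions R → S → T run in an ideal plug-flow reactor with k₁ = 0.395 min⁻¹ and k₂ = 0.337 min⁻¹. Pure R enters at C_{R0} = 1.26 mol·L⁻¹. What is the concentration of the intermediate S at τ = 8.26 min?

0.202 mol·L⁻¹

For first-order series with pure R initially, C_S(τ) = k₁C_{R0}/(k₂−k₁)·(e^(−k₁τ) − e^(−k₂τ)).
e^(−k₁τ) = e^(−0.395×8.26) = e^(−3.263) = 0.03828; e^(−k₂τ) = e^(−2.784) = 0.06181.
C_S = 0.395×1.26/(0.337−0.395) × (0.03828−0.06181) = (-8.581)×(-0.02353) = 0.2019 mol·L⁻¹.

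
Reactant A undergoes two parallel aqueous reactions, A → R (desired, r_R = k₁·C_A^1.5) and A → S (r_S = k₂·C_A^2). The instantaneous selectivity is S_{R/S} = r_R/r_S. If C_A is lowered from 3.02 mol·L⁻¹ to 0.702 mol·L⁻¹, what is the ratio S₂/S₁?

S_{R/S} = (k₁/k₂)·C_A^-0.5, so S₂/S₁ = (C_{A,2}/C_{A,1})^-0.5.
= (0.702/3.02)^(-0.5) = (0.2325)^(-0.5) = 2.07.
Selectivity toward R rises as C_A falls — low-concentration operation is favoured.

2.07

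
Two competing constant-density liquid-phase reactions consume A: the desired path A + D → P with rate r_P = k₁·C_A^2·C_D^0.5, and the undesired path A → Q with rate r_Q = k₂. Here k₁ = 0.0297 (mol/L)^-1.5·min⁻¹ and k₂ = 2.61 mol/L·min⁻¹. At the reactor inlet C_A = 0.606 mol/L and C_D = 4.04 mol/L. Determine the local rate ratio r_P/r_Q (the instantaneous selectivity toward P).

0.00840

S_{P/Q} = r_P/r_Q = (k₁·C_A^2·C_D^0.5)/(k₂) = (k₁/k₂)·C_A^2·C_D^0.5.
= (0.0297×0.6060^2×4.040^0.5) / (2.61) = 0.02192/2.610 = 0.00840.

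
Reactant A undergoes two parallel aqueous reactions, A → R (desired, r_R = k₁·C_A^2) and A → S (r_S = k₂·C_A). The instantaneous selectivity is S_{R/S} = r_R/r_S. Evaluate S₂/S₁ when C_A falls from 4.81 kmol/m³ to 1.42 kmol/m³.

S_{R/S} = (k₁/k₂)·C_A, so S₂/S₁ = (C_{A,2}/C_{A,1}).
= 1.42/4.81 = 0.295.

0.295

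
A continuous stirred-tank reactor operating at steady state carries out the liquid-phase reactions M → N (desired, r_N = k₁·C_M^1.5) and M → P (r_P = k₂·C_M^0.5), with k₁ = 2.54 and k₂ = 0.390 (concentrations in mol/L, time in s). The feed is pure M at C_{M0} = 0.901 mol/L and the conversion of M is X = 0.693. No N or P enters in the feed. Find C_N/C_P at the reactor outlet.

Exit C_M = C_{M0}(1−X) = 0.901×0.307 = 0.2766 mol/L.
Rates in a CSTR are evaluated at the outlet concentration: r_N = 2.54×0.2766^1.5 = 0.3695, r_P = 0.390×0.2766^0.5 = 0.2051.
Overall selectivity = C_N/C_P = r_Nτ/(r_Pτ) = r_N/r_P = 1.80.

1.80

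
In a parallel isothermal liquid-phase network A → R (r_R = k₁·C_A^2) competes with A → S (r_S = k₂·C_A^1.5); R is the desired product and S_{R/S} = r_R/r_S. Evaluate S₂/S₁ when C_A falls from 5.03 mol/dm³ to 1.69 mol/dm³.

0.580

S_{R/S} = (k₁/k₂)·C_A^0.5, so S₂/S₁ = (C_{A,2}/C_{A,1})^0.5.
= (1.69/5.03)^0.5 = (0.3360)^0.5 = 0.580.
Selectivity toward R falls as C_A falls — high-concentration operation is favoured.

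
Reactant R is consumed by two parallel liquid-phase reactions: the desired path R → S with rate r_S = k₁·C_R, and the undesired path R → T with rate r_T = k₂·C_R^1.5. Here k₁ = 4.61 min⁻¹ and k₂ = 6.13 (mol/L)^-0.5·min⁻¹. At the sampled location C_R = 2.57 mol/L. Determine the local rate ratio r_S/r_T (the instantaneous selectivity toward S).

S_{S/T} = r_S/r_T = (k₁·C_R)/(k₂·C_R^1.5) = (k₁/k₂)·C_R^-0.5.
= (4.61×2.570) / (6.13×2.570^1.5) = 11.85/25.26 = 0.469.
The undesired path is higher order in R, so low C_R (CSTR or dilute feed) favours S.

0.469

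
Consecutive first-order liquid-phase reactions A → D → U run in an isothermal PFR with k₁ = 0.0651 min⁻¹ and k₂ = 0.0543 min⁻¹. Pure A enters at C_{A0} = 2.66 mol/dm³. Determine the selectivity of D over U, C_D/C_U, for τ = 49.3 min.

0.217

For first-order series with pure A initially, C_D(τ) = k₁C_{A0}/(k₂−k₁)·(e^(−k₁τ) − e^(−k₂τ)).
e^(−k₁τ) = e^(−0.0651×49.3) = e^(−3.209) = 0.04038; e^(−k₂τ) = e^(−2.677) = 0.06877.
C_D = 0.0651×2.66/(0.0543−0.0651) × (0.04038−0.06877) = (-16.03)×(-0.02839) = 0.4552 mol/dm³.
C_A = C_{A0}e^(−k₁τ) = 0.1074 mol/dm³, so C_U = C_{A0}−C_A−C_D = 2.097 mol/dm³; C_D/C_U = 0.217.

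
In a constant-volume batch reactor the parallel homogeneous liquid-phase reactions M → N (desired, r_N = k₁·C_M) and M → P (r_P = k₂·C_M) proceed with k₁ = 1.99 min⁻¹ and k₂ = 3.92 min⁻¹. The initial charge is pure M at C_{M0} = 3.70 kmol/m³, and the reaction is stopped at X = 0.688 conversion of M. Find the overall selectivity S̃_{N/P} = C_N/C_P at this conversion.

0.508

C_M = C_{M0}(1−X) = 1.154 kmol/m³.
Both paths are first order in M, so the instantaneous fraction to N is constant: dC_N/d(−C_M) = k₁/(k₁+k₂) = 0.3367.
C_N = 0.3367·(C_{M0}−C_M) = 0.3367×2.546 = 0.857 kmol/m³.
C_P = (C_{M0}−C_M)−C_N = 1.688 kmol/m³; S̃_{N/P} = 0.8571/1.688 = 0.508.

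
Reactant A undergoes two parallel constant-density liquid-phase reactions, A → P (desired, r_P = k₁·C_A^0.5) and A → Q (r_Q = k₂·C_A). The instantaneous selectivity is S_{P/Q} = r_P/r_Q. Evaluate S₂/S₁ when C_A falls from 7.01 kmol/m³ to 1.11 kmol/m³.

S_{P/Q} = (k₁/k₂)·C_A^-0.5, so S₂/S₁ = (C_{A,2}/C_{A,1})^-0.5.
= (1.11/7.01)^(-0.5) = (0.1583)^(-0.5) = 2.51.
Selectivity toward P rises as C_A falls — low-concentration operation is favoured.

2.51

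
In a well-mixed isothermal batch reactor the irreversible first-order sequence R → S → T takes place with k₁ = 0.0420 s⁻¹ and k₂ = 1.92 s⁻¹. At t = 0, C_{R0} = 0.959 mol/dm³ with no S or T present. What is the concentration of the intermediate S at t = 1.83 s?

0.0192 mol/dm³

For first-order series with pure R initially, C_S(t) = k₁C_{R0}/(k₂−k₁)·(e^(−k₁t) − e^(−k₂t)).
e^(−k₁t) = e^(−0.0420×1.83) = e^(−0.07686) = 0.9260; e^(−k₂t) = e^(−3.514) = 0.02979.
C_S = 0.0420×0.959/(1.92−0.0420) × (0.9260−0.02979) = 0.02145×0.8962 = 0.01922 mol/dm³.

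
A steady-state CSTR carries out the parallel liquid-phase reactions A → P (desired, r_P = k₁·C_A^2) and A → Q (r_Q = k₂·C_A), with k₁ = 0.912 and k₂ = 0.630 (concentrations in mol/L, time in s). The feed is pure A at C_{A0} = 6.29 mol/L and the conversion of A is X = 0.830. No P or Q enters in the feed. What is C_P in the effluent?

3.17 mol/L

Exit C_A = C_{A0}(1−X) = 6.29×0.170 = 1.069 mol/L.
Rates in a CSTR are evaluated at the outlet concentration: r_P = 0.912×1.069^2 = 1.043, r_Q = 0.630×1.069 = 0.6737.
Fraction of consumed A going to P: r_P/(r_P+r_Q) = 0.6075.
C_P = 0.6075·C_{A0}·X = 0.6075×6.29×0.830 = 3.17 mol/L.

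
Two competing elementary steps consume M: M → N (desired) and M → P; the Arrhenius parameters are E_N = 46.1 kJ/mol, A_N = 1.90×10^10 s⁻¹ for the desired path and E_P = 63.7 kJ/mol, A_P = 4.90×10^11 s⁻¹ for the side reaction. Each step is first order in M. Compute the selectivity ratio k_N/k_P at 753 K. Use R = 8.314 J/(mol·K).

Since both paths have the same order in M, the concentration cancels and S_{N/P} = k_N/k_P = (A_N/A_P)·exp[(E_P−E_N)/(RT)].
(E_P−E_N)/(RT) = (63.7−46.1)×10³/(8.314×753) = 17600/6260 = 2.811.
k_N/k_P = (1.90×10^10/4.90×10^11)·exp(2.811) = 0.03878 × 16.63 = 0.645.

0.645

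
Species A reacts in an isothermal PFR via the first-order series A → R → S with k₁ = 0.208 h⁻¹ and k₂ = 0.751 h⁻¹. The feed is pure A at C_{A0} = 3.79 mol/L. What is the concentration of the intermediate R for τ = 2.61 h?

For first-order series with pure A initially, C_R(τ) = k₁C_{A0}/(k₂−k₁)·(e^(−k₁τ) − e^(−k₂τ)).
e^(−k₁τ) = e^(−0.208×2.61) = e^(−0.5429) = 0.5811; e^(−k₂τ) = e^(−1.960) = 0.1408.
C_R = 0.208×3.79/(0.751−0.208) × (0.5811−0.1408) = 1.452×0.4402 = 0.6391 mol/L.

0.639 mol/L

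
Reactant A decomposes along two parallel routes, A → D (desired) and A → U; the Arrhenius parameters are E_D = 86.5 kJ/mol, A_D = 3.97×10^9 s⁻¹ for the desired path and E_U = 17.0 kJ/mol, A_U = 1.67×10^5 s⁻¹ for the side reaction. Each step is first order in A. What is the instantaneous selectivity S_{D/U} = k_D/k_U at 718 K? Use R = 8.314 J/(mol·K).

k_D/k_U = (A_D/A_U)·exp[−(E_D−E_U)/(RT)] = (A_D/A_U)·exp[(E_U−E_D)/(RT)].
(E_U−E_D)/(RT) = (17.0−86.5)×10³/(8.314×718) = -69500/5969 = -11.64.
k_D/k_U = (3.97×10^9/1.67×10^5)·exp(-11.64) = 23772 × 8.784×10^-6 = 0.209.
Since E_D > E_U, raising the temperature improves selectivity toward D.

0.209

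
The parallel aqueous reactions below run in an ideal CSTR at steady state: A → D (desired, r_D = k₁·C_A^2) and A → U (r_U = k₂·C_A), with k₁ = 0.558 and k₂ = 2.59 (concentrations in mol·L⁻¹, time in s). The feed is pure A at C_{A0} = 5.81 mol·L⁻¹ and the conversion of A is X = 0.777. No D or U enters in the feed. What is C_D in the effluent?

0.985 mol·L⁻¹

Exit C_A = C_{A0}(1−X) = 5.81×0.223 = 1.296 mol·L⁻¹.
Rates in a CSTR are evaluated at the outlet concentration: r_D = 0.558×1.296^2 = 0.9367, r_U = 2.59×1.296 = 3.356.
Fraction of consumed A going to D: r_D/(r_D+r_U) = 0.2182.
C_D = 0.2182·C_{A0}·X = 0.2182×5.81×0.777 = 0.985 mol·L⁻¹.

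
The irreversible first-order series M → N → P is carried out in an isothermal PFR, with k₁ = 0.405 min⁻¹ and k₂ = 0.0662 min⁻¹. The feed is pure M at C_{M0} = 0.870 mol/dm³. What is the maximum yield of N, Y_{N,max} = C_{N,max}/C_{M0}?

Evaluating C_N at τ_opt = ln(k₂/k₁)/(k₂−k₁) gives C_{N,max}/C_{M0} = (k₁/k₂)^[k₂/(k₂−k₁)].
= (0.405/0.0662)^(0.0662/(0.0662−0.405)) = (6.118)^(-0.1954) = 0.7019.

0.702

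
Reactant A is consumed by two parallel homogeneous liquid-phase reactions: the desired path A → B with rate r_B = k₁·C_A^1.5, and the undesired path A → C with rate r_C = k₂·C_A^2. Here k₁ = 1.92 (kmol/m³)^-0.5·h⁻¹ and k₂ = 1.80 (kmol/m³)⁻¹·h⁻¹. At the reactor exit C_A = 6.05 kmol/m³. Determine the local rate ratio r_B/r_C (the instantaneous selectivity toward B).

0.434

S_{B/C} = r_B/r_C = (k₁·C_A^1.5)/(k₂·C_A^2) = (k₁/k₂)·C_A^-0.5.
= (1.92×6.050^1.5) / (1.80×6.050^2) = 28.57/65.88 = 0.434.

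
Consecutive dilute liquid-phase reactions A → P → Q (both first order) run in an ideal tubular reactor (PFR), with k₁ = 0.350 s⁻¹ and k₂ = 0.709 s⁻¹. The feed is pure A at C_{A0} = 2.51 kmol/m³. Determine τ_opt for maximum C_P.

1.97 s

For first-order series the maximum of C_P occurs at τ_opt = ln(k₂/k₁)/(k₂−k₁).
= ln(0.709/0.350)/(0.709−0.350) = ln(2.026)/0.3590 = 0.7059/0.3590 = 1.97 s.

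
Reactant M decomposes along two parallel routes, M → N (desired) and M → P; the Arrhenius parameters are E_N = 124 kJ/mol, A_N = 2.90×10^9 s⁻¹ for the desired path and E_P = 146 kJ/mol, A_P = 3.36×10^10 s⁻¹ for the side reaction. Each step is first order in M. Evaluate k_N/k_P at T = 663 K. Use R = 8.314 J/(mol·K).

Since both paths have the same order in M, the concentration cancels and S_{N/P} = k_N/k_P = (A_N/A_P)·exp[(E_P−E_N)/(RT)].
(E_P−E_N)/(RT) = (146−124)×10³/(8.314×663) = 22000/5512 = 3.991.
k_N/k_P = (2.90×10^9/3.36×10^10)·exp(3.991) = 0.08631 × 54.12 = 4.67.

4.67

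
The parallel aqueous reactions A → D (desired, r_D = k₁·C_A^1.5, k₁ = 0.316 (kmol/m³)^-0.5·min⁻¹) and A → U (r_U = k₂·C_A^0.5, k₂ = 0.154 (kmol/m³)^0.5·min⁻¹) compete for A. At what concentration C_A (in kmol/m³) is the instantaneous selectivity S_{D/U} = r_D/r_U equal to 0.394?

0.192 kmol/m³

S_{D/U} = (k₁/k₂)·C_A ⇒ C_A = S·k₂/k₁.
= 0.394×0.154/0.316 = 0.192 kmol/m³.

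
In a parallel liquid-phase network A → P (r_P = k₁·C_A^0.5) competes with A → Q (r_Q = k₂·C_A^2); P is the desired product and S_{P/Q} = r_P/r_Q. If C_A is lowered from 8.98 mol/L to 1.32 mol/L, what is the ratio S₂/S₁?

S_{P/Q} = (k₁/k₂)·C_A^-1.5, so S₂/S₁ = (C_{A,2}/C_{A,1})^-1.5.
= (1.32/8.98)^(-1.5) = (0.1470)^(-1.5) = 17.7.
Selectivity toward P rises as C_A falls — low-concentration operation is favoured.

17.7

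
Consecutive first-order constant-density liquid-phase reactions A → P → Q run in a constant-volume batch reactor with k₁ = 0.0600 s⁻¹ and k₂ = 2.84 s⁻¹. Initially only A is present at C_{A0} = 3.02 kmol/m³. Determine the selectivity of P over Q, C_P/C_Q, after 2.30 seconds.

The intermediate concentration in a first-order A→B→C sequence is C_P = k₁C_{A0}(e^(−k₁t) − e^(−k₂t))/(k₂−k₁).
e^(−k₁t) = e^(−0.0600×2.30) = e^(−0.1380) = 0.8711; e^(−k₂t) = e^(−6.532) = 0.001456.
C_P = 0.0600×3.02/(2.84−0.0600) × (0.8711−0.001456) = 0.06518×0.8696 = 0.05668 kmol/m³.
C_A = C_{A0}e^(−k₁t) = 2.631 kmol/m³, so C_Q = C_{A0}−C_A−C_P = 0.3326 kmol/m³; C_P/C_Q = 0.170.

0.170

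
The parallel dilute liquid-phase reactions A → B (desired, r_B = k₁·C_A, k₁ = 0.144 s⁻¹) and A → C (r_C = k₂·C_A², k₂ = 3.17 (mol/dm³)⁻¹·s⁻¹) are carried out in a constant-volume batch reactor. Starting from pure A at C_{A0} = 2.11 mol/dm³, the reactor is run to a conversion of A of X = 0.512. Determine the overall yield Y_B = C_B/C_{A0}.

C_A = C_{A0}(1−X) = 1.030 mol/dm³.
Along a PFR/batch, dC_B/dC_A = −r_B/(r_B+r_C) = −k₁/(k₁+k₂·C_A).
Integrating from C_{A0} to C_A: C_B = (0.144/3.17)·ln[(0.144+3.17·2.11)/(0.144+3.17·1.03)] = 0.04543·ln(6.833/3.408) = 0.03160 mol/dm³.
Y_B = C_B/C_{A0} = 0.03160/2.11 = 0.0150.

0.0150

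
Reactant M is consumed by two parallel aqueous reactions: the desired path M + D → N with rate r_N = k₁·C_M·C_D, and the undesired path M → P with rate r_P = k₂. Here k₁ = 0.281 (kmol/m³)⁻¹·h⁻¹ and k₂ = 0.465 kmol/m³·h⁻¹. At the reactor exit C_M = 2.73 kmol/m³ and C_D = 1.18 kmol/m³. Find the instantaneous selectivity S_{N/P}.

S_{N/P} = r_N/r_P = (k₁·C_M·C_D)/(k₂) = (k₁/k₂)·C_M·C_D.
= (0.281×2.730×1.180) / (0.465) = 0.9052/0.4650 = 1.95.

1.95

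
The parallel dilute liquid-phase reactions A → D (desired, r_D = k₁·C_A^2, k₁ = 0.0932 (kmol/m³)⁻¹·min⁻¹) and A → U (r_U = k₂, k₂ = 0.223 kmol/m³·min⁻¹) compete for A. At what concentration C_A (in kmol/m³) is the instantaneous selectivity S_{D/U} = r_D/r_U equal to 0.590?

S_{D/U} = (k₁/k₂)·C_A^2 ⇒ C_A = (S·k₂/k₁)^(0.5).
= (0.590×0.223/0.0932)^(0.5) = (1.412)^(0.5) = 1.19 kmol/m³.

1.19 kmol/m³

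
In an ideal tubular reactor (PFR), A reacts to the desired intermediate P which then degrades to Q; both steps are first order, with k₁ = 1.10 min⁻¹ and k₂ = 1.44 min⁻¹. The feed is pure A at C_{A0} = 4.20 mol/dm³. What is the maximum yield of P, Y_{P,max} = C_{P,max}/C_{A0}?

0.320

At the optimum, C_{P,max}/C_{A0} = (k₁/k₂)^[k₂/(k₂−k₁)].
= (1.10/1.44)^(1.44/(1.44−1.10)) = (0.7639)^(4.235) = 0.3196.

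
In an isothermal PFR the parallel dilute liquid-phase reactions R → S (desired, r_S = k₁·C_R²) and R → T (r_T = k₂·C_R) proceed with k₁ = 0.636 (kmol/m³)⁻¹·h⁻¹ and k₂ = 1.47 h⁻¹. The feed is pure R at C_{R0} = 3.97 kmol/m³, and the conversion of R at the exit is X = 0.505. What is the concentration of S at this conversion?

1.12 kmol/m³

C_R = C_{R0}(1−X) = 1.965 kmol/m³.
Along a PFR/batch, dC_T/dC_R = −r_T/(r_S+r_T) = −k₂/(k₂+k₁·C_R).
Integrating from C_{R0} to C_R: C_T = (1.47/0.636)·ln[(1.47+0.636·3.97)/(1.47+0.636·1.97)] = 2.311·ln(3.995/2.720) = 0.8886 kmol/m³.
Then C_S = (C_{R0}−C_R) − C_T = 2.005 − 0.8886 = 1.116 kmol/m³.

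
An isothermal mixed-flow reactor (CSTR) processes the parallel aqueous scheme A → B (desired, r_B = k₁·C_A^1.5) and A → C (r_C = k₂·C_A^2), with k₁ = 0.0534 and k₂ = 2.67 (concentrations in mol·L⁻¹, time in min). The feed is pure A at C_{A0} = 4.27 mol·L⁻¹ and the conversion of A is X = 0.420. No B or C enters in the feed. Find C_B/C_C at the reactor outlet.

Exit C_A = C_{A0}(1−X) = 4.27×0.580 = 2.477 mol·L⁻¹.
Rates in a CSTR are evaluated at the outlet concentration: r_B = 0.0534×2.477^1.5 = 0.2081, r_C = 2.67×2.477^2 = 16.38.
Overall selectivity = C_B/C_C = r_Bτ/(r_Cτ) = r_B/r_C = 0.0127.

0.0127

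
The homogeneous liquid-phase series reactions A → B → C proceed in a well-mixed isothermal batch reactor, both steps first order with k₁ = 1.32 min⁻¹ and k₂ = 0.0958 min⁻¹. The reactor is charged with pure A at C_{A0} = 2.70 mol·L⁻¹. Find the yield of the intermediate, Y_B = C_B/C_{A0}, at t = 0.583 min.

0.520

The intermediate concentration in a first-order A→B→C sequence is C_B = k₁C_{A0}(e^(−k₁t) − e^(−k₂t))/(k₂−k₁).
e^(−k₁t) = e^(−1.32×0.583) = e^(−0.7696) = 0.4632; e^(−k₂t) = e^(−0.05585) = 0.9457.
C_B = 1.32×2.70/(0.0958−1.32) × (0.4632−0.9457) = (-2.911)×(-0.4825) = 1.405 mol·L⁻¹.
Y_B = C_B/C_{A0} = 1.405/2.70 = 0.520.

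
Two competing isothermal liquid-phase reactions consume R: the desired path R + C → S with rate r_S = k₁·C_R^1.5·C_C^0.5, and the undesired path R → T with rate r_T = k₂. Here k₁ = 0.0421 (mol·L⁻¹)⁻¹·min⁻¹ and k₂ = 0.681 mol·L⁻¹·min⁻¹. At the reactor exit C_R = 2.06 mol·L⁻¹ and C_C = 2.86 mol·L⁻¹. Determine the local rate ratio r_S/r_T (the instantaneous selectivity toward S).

0.309

S_{S/T} = r_S/r_T = (k₁·C_R^1.5·C_C^0.5)/(k₂) = (k₁/k₂)·C_R^1.5·C_C^0.5.
= (0.0421×2.060^1.5×2.860^0.5) / (0.681) = 0.2105/0.6810 = 0.309.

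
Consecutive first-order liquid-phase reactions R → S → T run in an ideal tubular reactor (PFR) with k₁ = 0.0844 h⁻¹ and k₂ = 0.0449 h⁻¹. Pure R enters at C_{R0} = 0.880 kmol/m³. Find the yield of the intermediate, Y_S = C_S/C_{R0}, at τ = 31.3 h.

For first-order series with pure R initially, C_S(τ) = k₁C_{R0}/(k₂−k₁)·(e^(−k₁τ) − e^(−k₂τ)).
e^(−k₁τ) = e^(−0.0844×31.3) = e^(−2.642) = 0.07124; e^(−k₂τ) = e^(−1.405) = 0.2453.
C_S = 0.0844×0.880/(0.0449−0.0844) × (0.07124−0.2453) = (-1.880)×(-0.1740) = 0.3272 kmol/m³.
Y_S = C_S/C_{R0} = 0.3272/0.880 = 0.372.

0.372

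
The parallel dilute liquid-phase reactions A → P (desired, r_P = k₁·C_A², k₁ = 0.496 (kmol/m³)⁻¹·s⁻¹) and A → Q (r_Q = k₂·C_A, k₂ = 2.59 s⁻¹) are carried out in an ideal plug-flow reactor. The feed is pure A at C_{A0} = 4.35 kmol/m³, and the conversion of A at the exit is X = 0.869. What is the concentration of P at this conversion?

C_A = C_{A0}(1−X) = 0.5698 kmol/m³.
Along a PFR/batch, dC_Q/dC_A = −r_Q/(r_P+r_Q) = −k₂/(k₂+k₁·C_A).
Integrating from C_{A0} to C_A: C_Q = (2.59/0.496)·ln[(2.59+0.496·4.35)/(2.59+0.496·0.570)] = 5.222·ln(4.748/2.873) = 2.623 kmol/m³.
Then C_P = (C_{A0}−C_A) − C_Q = 3.780 − 2.623 = 1.157 kmol/m³.

1.16 kmol/m³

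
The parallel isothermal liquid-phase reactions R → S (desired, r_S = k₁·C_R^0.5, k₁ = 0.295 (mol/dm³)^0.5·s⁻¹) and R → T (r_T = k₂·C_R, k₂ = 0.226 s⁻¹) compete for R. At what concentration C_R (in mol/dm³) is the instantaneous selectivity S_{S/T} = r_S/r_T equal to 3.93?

0.110 mol/dm³

S_{S/T} = (k₁/k₂)·C_R^-0.5 ⇒ C_R = (S·k₂/k₁)^(-2).
= (3.93×0.226/0.295)^(-2) = (3.011)^(-2) = 0.110 mol/dm³.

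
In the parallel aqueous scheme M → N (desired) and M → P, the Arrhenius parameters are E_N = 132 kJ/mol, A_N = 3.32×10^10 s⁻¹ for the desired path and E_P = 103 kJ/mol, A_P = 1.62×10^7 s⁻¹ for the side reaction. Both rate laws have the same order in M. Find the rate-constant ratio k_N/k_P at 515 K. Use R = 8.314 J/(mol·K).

k_N/k_P = (A_N/A_P)·exp[−(E_N−E_P)/(RT)] = (A_N/A_P)·exp[(E_P−E_N)/(RT)].
(E_P−E_N)/(RT) = (103−132)×10³/(8.314×515) = -29000/4282 = -6.773.
k_N/k_P = (3.32×10^10/1.62×10^7)·exp(-6.773) = 2049 × 0.001144 = 2.35.
Since E_N > E_P, raising the temperature improves selectivity toward N.

2.35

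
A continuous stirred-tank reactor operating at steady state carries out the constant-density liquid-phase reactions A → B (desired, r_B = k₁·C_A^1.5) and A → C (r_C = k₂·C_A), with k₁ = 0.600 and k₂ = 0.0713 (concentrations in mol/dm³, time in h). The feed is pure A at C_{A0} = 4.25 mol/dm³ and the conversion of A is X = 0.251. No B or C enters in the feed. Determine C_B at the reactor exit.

1.00 mol/dm³

Exit C_A = C_{A0}(1−X) = 4.25×0.749 = 3.183 mol/dm³.
A CSTR operates uniformly at the exit composition, giving r_B = 3.408 and r_C = 0.2270 (each k·C_A^n at C_A = 3.183).
Fraction of consumed A going to B: r_B/(r_B+r_C) = 0.9376.
C_B = 0.9376·C_{A0}·X = 0.9376×4.25×0.251 = 1.00 mol/dm³.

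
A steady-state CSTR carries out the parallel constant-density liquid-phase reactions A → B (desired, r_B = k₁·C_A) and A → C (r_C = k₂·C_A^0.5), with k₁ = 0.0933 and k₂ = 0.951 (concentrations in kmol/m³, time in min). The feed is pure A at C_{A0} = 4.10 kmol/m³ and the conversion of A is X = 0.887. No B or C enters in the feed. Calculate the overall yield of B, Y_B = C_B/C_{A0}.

Exit C_A = C_{A0}(1−X) = 4.10×0.113 = 0.4633 kmol/m³.
Rates in a CSTR are evaluated at the outlet concentration: r_B = 0.0933×0.4633 = 0.04323, r_C = 0.951×0.4633^0.5 = 0.6473.
Fraction of consumed A going to B: r_B/(r_B+r_C) = 0.06260.
C_B = 0.06260·C_{A0}·X = 0.06260×4.10×0.887 = 0.228 kmol/m³; Y_B = C_B/C_{A0} = 0.0555.

0.0555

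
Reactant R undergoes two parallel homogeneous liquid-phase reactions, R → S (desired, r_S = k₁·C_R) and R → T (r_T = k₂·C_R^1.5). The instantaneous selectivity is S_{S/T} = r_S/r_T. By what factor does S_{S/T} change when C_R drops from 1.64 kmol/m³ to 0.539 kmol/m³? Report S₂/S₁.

S_{S/T} = (k₁/k₂)·C_R^-0.5, so S₂/S₁ = (C_{R,2}/C_{R,1})^-0.5.
= (0.539/1.64)^(-0.5) = (0.3287)^(-0.5) = 1.74.

1.74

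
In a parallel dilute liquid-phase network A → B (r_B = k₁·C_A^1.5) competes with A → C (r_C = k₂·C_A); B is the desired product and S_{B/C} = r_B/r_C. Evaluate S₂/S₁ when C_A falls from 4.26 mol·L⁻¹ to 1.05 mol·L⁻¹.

S_{B/C} = (k₁/k₂)·C_A^0.5, so S₂/S₁ = (C_{A,2}/C_{A,1})^0.5.
= (1.05/4.26)^0.5 = (0.2465)^0.5 = 0.496.
Selectivity toward B falls as C_A falls — high-concentration operation is favoured.

0.496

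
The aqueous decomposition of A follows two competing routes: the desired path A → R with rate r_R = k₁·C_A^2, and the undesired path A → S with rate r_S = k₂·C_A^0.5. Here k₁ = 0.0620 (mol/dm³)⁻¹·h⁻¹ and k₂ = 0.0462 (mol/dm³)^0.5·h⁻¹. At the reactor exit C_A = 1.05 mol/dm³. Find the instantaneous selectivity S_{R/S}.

1.44

S_{R/S} = r_R/r_S = (k₁·C_A^2)/(k₂·C_A^0.5) = (k₁/k₂)·C_A^1.5.
= (0.0620×1.050^2) / (0.0462×1.050^0.5) = 0.06835/0.04734 = 1.44.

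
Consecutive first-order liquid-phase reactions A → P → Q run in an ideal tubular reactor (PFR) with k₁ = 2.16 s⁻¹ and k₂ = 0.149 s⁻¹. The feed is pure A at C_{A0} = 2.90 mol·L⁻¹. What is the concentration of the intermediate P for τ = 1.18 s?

2.37 mol·L⁻¹

The intermediate concentration in a first-order A→B→C sequence is C_P = k₁C_{A0}(e^(−k₁τ) − e^(−k₂τ))/(k₂−k₁).
e^(−k₁τ) = e^(−2.16×1.18) = e^(−2.549) = 0.07818; e^(−k₂τ) = e^(−0.1758) = 0.8388.
C_P = 2.16×2.90/(0.149−2.16) × (0.07818−0.8388) = (-3.115)×(-0.7606) = 2.369 mol·L⁻¹.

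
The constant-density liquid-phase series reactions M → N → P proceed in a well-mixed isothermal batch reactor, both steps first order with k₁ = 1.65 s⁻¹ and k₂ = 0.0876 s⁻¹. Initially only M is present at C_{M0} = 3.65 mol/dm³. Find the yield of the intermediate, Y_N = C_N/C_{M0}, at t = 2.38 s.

Solving the coupled first-order balances gives C_N(t) = [k₁/(k₂−k₁)]·C_{M0}·(e^(−k₁t) − e^(−k₂t)).
e^(−k₁t) = e^(−1.65×2.38) = e^(−3.927) = 0.01970; e^(−k₂t) = e^(−0.2085) = 0.8118.
C_N = 1.65×3.65/(0.0876−1.65) × (0.01970−0.8118) = (-3.855)×(-0.7921) = 3.053 mol/dm³.
Y_N = C_N/C_{M0} = 3.053/3.65 = 0.837.

0.837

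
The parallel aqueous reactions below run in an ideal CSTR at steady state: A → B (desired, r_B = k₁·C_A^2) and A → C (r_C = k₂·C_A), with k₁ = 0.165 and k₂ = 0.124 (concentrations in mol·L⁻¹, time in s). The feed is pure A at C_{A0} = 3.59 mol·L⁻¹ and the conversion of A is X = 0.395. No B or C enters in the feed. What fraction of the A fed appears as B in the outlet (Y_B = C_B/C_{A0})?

0.293

Exit C_A = C_{A0}(1−X) = 3.59×0.605 = 2.172 mol·L⁻¹.
In a CSTR the entire volume is at exit conditions, so r_B = 0.165×2.172^2 = 0.7784 and r_C = 0.124×2.172 = 0.2693.
Fraction of consumed A going to B: r_B/(r_B+r_C) = 0.7429.
C_B = 0.7429·C_{A0}·X = 0.7429×3.59×0.395 = 1.05 mol·L⁻¹; Y_B = C_B/C_{A0} = 0.293.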